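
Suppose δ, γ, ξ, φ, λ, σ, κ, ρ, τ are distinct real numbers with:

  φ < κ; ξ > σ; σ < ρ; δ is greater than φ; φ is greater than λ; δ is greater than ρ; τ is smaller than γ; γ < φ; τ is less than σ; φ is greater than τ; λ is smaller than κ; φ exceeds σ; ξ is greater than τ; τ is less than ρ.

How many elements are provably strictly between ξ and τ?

1

Chaining upward from τ reaches: σ, ρ, γ, φ, δ, κ.
Chaining downward from ξ reaches: σ.
Strictly between τ and ξ are those in both lists: σ — 1 element.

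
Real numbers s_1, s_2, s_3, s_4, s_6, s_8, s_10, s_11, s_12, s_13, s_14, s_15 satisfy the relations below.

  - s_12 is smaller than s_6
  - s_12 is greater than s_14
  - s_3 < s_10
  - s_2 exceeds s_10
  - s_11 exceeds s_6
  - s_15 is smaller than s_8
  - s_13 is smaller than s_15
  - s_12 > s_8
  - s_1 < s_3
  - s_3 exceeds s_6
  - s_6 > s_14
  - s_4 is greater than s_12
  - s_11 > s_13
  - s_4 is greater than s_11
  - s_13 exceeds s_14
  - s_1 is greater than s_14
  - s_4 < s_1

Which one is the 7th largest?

Piecing the relations together gives one ordering: s_14 < s_13 < s_15 < s_8 < s_12 < s_6 < s_11 < s_4 < s_1 < s_3 < s_10 < s_2.
The 7th largest is s_6.

s_6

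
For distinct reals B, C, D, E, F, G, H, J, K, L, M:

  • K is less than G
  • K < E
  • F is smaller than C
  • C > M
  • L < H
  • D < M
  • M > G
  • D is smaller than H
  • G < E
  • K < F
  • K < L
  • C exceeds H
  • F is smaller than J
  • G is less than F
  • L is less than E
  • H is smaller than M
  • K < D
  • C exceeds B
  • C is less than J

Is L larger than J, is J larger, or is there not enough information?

The relevant relations are L < H; H < M; M < C; C < J.
Chaining these gives L < H < M < C < J.
So J is larger.

J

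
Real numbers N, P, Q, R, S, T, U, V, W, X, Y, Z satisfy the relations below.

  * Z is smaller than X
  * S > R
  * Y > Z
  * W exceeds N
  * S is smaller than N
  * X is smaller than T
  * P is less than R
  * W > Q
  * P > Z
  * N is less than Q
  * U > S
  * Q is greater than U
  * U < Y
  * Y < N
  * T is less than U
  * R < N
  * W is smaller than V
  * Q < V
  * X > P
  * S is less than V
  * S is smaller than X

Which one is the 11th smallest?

W

The consecutive relations fix a unique order: Z < P < R < S < X < T < U < Y < N < Q < W < V.
The 11th smallest is W.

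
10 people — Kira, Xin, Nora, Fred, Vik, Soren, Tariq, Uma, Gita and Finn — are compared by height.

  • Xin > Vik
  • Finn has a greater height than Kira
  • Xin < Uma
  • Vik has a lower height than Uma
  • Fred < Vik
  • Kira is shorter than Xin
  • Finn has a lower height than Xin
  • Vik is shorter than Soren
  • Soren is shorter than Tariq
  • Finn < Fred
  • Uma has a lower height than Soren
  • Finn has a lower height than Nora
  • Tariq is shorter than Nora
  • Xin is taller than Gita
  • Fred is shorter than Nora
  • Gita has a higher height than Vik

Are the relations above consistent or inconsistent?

consistent

The single ordering Kira < Finn < Fred < Vik < Gita < Xin < Uma < Soren < Tariq < Nora satisfies every listed relation, so no contradiction arises.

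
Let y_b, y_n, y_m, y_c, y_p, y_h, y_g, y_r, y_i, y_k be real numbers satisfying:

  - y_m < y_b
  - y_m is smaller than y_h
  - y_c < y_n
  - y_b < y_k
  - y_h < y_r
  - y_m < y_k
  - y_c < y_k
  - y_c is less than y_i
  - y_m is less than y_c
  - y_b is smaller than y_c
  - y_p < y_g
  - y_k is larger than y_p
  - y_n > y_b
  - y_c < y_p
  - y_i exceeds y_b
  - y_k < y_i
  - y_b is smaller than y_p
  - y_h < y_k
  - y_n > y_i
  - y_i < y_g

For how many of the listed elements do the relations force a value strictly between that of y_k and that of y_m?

4

Chaining upward from y_m reaches: y_b, y_h, y_c, y_p, y_i, y_g, y_n, y_r.
Chaining downward from y_k reaches: y_b, y_h, y_c, y_p.
Strictly between y_m and y_k are those in both lists: y_b, y_h, y_c, y_p — 4 elements.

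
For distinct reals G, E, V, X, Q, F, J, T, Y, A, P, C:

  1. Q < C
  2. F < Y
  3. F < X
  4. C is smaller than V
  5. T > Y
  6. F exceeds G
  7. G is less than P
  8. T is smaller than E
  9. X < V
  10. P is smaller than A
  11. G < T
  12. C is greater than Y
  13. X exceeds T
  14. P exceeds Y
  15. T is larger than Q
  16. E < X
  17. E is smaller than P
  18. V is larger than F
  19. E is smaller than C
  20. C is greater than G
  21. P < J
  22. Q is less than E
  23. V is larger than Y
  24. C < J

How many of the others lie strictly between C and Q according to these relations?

2

The relations place Q below C. An element lies strictly between them when it is forced above Q and also forced below C.
Above Q: {T, E, P, X, J, V, A}. Below C: {G, F, Y, T, E}.
Intersection: {T, E} — 2.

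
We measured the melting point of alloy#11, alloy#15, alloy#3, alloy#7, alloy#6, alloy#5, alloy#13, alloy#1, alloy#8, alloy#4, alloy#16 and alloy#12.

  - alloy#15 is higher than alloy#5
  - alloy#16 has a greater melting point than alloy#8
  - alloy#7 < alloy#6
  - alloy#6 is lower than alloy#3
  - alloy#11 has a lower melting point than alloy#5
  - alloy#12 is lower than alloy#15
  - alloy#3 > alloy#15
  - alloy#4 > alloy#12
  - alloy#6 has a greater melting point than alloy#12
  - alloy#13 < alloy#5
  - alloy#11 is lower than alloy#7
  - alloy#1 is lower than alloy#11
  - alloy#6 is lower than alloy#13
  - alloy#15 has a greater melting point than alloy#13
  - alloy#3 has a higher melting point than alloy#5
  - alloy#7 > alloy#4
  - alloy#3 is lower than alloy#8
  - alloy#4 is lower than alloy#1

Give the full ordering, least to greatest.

alloy#12 < alloy#4 < alloy#1 < alloy#11 < alloy#7 < alloy#6 < alloy#13 < alloy#5 < alloy#15 < alloy#3 < alloy#8 < alloy#16

Nothing is placed below alloy#12, so it is least; from there alloy#12 < alloy#4; alloy#4 < alloy#1; alloy#1 < alloy#11; alloy#11 < alloy#7; alloy#7 < alloy#6; alloy#6 < alloy#13; alloy#13 < alloy#5; alloy#5 < alloy#15; alloy#15 < alloy#3; alloy#3 < alloy#8; alloy#8 < alloy#16, each given directly.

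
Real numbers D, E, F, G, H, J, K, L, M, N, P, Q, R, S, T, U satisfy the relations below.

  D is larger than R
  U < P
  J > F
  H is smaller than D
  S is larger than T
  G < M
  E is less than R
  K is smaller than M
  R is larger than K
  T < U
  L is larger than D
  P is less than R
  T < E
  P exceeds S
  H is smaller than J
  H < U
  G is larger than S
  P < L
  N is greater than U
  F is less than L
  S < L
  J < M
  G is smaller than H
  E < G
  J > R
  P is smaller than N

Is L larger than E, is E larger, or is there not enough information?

E < G < H < U < P < R < D < L, by transitivity through G, H, U, P, R, D.
So L is larger.

L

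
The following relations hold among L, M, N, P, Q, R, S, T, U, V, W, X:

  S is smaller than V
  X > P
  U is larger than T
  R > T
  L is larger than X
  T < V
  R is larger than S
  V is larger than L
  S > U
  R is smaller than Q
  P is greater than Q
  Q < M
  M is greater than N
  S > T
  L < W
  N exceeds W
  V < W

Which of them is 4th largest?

Chaining the given pairs: T < U < S < R < Q < P < X < L < V < W < N < M.
Counting 4 from the largest end gives V.

V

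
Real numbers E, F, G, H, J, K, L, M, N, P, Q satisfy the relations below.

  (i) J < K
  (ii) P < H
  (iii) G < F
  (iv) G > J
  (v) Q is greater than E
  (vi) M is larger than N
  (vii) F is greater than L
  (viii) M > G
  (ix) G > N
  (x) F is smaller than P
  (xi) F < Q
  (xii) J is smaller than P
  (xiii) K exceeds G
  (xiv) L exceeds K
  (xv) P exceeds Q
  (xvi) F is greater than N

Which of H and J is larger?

H

J < K and K < L give J < L.
With L < F: J < K < L < F.
Then F < Q extends the chain to Q.
With Q < P: J < K < L < F < Q < P.
Then P < H extends the chain to H.
So J < H; H is the larger of the two.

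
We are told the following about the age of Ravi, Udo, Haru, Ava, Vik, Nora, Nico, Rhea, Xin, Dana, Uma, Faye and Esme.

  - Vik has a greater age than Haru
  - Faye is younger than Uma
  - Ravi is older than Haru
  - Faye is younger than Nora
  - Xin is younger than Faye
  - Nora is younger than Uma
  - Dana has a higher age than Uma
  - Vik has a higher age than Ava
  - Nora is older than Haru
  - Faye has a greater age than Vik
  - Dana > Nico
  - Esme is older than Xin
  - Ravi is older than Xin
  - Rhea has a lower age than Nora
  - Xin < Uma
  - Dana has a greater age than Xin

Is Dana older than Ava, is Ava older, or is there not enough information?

Dana

Following the relations from Ava: Ava < Vik < Faye < Nora < Uma < Dana.
So Dana is older.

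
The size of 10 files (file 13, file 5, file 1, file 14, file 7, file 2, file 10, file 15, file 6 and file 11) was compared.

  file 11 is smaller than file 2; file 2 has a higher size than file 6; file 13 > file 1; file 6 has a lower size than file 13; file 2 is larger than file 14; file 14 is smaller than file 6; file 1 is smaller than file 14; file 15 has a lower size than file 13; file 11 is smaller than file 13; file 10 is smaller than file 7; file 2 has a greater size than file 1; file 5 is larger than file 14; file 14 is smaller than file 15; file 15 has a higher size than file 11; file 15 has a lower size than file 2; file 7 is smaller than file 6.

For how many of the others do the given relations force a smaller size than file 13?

7

Directly below file 13: file 1, file 11, file 15, file 6.
One step further: file 14, file 7 (6 so far).
One step further: file 10 (7 so far).
Nothing else is reachable below file 13; 7 in all.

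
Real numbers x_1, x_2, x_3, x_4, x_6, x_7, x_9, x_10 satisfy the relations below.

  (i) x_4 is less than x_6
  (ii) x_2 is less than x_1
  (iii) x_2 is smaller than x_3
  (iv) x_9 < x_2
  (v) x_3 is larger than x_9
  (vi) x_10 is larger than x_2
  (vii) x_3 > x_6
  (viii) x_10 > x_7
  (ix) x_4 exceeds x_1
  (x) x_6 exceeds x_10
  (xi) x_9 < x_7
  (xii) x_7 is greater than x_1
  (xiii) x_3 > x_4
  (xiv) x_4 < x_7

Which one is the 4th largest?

x_7

The consecutive relations fix a unique order: x_9 < x_2 < x_1 < x_4 < x_7 < x_10 < x_6 < x_3.
The 4th largest is x_7.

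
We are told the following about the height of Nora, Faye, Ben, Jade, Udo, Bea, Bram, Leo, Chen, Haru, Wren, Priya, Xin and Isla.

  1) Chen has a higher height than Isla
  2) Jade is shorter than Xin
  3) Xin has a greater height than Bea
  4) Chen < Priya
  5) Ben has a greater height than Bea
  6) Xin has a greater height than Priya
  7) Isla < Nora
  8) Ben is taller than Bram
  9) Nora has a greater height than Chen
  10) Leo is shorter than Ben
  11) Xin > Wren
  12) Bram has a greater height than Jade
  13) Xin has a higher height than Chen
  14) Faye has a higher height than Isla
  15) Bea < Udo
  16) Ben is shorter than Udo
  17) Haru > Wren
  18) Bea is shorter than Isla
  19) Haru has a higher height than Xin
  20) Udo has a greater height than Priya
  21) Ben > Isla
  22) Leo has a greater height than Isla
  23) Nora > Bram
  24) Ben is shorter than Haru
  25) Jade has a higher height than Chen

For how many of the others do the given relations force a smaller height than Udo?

The elements the relations force below Udo are Bea, Isla, Chen, Jade, Priya, Bram, Leo, Ben — no chain reaches any other.
That is 8.

8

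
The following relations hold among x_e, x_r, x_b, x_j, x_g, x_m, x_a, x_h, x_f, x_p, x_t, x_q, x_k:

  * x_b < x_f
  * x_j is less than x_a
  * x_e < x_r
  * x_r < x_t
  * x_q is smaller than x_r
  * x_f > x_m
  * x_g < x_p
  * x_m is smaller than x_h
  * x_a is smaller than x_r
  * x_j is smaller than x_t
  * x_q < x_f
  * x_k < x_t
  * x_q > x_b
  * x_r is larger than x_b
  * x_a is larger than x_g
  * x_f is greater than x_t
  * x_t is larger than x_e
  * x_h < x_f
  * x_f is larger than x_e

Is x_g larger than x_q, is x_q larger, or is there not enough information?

Following every chain through x_g: above x_g we get x_p, x_a, x_r, x_t, x_f.
x_q is not reached, and no chain runs the other way from x_q to x_g.
So the given relations leave the order of x_g and x_q undetermined.

undetermined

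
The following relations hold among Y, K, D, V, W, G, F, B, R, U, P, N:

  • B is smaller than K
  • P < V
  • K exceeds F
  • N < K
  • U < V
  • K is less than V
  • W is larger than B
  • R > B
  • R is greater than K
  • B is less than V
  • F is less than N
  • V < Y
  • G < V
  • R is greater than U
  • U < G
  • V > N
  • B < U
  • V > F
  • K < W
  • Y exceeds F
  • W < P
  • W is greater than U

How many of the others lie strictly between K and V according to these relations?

The relations place K below V. An element lies strictly between them when it is forced above K and also forced below V.
Above K: {W, R, P, Y}. Below V: {B, U, F, N, W, P, G}.
Intersection: {W, P} — 2.

2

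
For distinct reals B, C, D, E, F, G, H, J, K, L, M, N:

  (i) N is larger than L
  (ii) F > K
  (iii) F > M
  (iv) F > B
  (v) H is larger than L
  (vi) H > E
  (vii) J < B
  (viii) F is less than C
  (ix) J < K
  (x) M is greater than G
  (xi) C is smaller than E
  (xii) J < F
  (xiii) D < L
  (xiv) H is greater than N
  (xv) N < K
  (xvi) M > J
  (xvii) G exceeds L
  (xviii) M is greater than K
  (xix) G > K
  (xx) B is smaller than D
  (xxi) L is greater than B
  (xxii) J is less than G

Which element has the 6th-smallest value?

K

Piecing the relations together gives one ordering: J < B < D < L < N < K < G < M < F < C < E < H.
Counting 6 from the smallest end gives K.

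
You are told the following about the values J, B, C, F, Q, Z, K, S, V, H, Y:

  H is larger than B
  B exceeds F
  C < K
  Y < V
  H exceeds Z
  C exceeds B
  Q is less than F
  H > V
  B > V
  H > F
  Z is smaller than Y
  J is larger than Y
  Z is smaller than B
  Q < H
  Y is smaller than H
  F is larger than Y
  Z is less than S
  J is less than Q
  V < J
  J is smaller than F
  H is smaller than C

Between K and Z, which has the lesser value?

Z < Y and Y < V give Z < V.
With V < J: Z < Y < V < J.
With J < Q: Z < Y < V < J < Q.
Then Q < F extends the chain to F.
With F < B: Z < Y < V < J < Q < F < B.
With B < H: Z < Y < V < J < Q < F < B < H.
With H < C: Z < Y < V < J < Q < F < B < H < C.
Then C < K extends the chain to K.
So Z < K; Z is the smaller of the two.

Z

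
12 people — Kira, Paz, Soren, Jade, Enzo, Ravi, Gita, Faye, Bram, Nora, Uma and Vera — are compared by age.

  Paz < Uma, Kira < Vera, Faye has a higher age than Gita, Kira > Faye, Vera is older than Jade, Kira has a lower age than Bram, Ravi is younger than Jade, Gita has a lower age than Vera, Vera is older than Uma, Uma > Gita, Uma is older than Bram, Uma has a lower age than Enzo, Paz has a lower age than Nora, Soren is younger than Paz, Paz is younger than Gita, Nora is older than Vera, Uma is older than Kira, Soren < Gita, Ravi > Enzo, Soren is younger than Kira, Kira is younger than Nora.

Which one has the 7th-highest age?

Piecing the relations together gives one ordering: Soren < Paz < Gita < Faye < Kira < Bram < Uma < Enzo < Ravi < Jade < Vera < Nora.
The 7th largest is Bram.

Bram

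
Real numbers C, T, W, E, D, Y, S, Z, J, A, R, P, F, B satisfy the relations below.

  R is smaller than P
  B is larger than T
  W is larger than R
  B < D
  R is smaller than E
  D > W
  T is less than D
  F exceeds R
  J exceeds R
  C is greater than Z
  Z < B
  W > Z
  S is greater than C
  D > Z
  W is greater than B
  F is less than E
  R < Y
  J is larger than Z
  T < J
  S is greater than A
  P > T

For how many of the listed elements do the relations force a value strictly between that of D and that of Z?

The relations place Z below D. An element lies strictly between them when it is forced above Z and also forced below D.
Above Z: {B, C, S, W, J}. Below D: {R, T, B, W}.
Intersection: {B, W} — 2.

2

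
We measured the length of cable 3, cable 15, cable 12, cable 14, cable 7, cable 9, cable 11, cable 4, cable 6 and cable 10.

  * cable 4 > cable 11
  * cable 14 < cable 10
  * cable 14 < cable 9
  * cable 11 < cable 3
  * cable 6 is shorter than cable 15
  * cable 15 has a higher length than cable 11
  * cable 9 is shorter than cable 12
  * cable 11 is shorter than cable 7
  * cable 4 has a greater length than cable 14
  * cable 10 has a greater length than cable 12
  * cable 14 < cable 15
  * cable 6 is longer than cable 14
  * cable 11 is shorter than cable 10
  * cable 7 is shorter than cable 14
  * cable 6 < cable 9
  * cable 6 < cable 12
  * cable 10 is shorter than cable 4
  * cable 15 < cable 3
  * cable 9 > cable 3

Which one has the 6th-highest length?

cable 15

The consecutive relations fix a unique order: cable 11 < cable 7 < cable 14 < cable 6 < cable 15 < cable 3 < cable 9 < cable 12 < cable 10 < cable 4.
The 6th largest is cable 15.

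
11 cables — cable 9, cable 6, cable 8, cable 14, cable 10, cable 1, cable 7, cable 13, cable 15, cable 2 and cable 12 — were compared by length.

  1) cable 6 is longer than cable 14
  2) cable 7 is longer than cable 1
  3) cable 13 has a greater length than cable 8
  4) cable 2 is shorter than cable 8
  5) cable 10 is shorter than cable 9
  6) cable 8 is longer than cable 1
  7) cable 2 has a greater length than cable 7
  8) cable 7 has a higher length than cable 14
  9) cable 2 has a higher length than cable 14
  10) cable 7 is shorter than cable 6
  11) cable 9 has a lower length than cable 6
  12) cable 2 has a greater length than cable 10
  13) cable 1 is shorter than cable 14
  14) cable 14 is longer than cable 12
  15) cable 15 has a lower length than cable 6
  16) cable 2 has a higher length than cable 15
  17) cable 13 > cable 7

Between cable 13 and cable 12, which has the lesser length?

cable 12 < cable 14 < cable 7 < cable 2 < cable 8 < cable 13, by transitivity through cable 14, cable 7, cable 2, cable 8.
So cable 12 < cable 13; cable 12 is the shorter of the two.

cable 12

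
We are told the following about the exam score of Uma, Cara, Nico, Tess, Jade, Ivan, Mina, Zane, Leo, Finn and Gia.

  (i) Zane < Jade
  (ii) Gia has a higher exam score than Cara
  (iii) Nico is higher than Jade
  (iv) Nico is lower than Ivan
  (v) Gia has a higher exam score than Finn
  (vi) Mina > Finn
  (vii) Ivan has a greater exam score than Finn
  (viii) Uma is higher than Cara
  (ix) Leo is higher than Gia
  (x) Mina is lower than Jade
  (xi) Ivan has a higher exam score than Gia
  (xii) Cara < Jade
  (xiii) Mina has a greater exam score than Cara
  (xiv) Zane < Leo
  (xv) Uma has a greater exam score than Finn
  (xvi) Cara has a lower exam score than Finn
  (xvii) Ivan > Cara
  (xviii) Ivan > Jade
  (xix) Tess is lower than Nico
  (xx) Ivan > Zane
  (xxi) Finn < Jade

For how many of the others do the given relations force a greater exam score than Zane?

From Zane the given relations immediately reach Leo, Jade, Ivan.
From those, Nico — 4 in total.
Nothing else is reachable above Zane; 4 in all.

4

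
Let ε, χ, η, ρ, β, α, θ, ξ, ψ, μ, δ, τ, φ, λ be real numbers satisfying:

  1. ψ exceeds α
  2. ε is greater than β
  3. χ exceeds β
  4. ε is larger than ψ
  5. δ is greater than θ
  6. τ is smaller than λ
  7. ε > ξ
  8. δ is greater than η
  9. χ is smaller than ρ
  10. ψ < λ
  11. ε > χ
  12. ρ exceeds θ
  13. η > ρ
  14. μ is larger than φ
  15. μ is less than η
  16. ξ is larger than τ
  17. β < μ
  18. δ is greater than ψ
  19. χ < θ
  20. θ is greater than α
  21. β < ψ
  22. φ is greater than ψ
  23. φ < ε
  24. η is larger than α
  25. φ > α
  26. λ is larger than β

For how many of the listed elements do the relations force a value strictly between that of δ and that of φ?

2

The relations place φ below δ. An element lies strictly between them when it is forced above φ and also forced below δ.
Above φ: {μ, η, ε}. Below δ: {β, α, ψ, χ, θ, ρ, μ, η}.
Intersection: {μ, η} — 2.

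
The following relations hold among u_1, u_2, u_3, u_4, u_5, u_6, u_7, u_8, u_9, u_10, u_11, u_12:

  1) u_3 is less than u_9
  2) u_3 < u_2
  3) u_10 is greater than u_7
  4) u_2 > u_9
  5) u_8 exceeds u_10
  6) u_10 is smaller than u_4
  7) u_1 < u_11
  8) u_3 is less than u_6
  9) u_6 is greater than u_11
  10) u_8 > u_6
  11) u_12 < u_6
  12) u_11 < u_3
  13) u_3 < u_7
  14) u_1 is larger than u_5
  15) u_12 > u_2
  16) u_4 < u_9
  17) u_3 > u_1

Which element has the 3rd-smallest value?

u_11

Chaining the given pairs: u_5 < u_1 < u_11 < u_3 < u_7 < u_10 < u_4 < u_9 < u_2 < u_12 < u_6 < u_8.
Counting 3 from the smallest end gives u_11.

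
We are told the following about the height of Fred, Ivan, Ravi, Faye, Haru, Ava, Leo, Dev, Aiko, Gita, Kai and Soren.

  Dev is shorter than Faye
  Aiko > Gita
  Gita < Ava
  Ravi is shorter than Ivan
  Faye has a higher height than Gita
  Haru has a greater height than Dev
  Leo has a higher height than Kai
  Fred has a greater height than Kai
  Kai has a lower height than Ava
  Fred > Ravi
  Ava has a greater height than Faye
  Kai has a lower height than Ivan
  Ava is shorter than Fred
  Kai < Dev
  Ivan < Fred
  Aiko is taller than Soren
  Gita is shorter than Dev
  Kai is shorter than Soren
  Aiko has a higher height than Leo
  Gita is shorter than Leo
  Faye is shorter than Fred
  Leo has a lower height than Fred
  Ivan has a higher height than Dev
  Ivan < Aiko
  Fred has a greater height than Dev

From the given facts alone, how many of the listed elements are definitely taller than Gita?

8

The elements the relations force above Gita are Dev, Ivan, Faye, Ava, Haru, Leo, Fred, Aiko — no chain reaches any other.
That is 8.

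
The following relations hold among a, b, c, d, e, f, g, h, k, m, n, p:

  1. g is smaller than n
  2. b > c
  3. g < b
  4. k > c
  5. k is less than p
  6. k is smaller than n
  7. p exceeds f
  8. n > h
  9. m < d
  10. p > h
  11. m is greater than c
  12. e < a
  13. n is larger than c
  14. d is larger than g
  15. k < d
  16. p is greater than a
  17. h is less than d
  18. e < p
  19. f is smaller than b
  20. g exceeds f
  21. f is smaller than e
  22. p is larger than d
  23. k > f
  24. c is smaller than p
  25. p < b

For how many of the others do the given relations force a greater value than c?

The elements the relations force above c are k, m, n, d, p, b — no chain reaches any other.
That is 6.

6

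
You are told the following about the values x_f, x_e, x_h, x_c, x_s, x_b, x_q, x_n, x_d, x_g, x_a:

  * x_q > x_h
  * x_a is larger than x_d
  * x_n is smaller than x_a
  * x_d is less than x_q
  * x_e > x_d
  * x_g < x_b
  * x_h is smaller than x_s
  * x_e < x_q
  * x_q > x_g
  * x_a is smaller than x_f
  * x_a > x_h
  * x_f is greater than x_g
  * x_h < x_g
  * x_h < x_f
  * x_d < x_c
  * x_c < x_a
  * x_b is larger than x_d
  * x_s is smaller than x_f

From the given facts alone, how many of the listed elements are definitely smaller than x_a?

4

The elements the relations force below x_a are x_n, x_h, x_d, x_c — no chain reaches any other.
That is 4.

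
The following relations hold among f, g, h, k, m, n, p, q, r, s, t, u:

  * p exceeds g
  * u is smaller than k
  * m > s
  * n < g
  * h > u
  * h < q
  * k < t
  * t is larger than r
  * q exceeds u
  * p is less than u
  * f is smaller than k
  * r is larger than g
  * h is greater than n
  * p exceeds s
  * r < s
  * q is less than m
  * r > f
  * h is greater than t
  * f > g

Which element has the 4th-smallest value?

r

Chaining the given pairs: n < g < f < r < s < p < u < k < t < h < q < m.
Counting 4 from the smallest end gives r.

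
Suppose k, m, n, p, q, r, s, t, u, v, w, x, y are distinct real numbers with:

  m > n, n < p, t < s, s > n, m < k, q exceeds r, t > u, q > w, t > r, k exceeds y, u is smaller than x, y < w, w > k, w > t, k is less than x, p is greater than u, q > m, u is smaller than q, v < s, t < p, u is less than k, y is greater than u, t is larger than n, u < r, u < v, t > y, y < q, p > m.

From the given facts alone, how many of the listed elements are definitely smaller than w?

7

The elements the relations force below w are u, n, r, y, t, m, k — no chain reaches any other.
That is 7.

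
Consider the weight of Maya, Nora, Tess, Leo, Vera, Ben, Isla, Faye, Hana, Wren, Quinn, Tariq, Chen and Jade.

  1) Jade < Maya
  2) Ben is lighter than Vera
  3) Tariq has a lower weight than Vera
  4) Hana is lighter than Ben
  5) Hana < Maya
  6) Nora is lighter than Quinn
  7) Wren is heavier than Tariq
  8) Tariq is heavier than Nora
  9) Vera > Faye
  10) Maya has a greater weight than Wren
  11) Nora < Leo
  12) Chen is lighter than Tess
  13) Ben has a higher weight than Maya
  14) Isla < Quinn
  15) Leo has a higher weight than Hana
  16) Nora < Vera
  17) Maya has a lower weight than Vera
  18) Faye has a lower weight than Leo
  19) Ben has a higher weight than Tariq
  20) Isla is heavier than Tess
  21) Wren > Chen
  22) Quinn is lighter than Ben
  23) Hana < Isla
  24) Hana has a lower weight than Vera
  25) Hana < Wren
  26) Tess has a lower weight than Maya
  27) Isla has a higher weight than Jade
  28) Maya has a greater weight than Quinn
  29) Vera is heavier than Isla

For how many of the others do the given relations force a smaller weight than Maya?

From Maya the given relations immediately reach Jade, Hana, Tess, Wren, Quinn.
From those, Nora, Chen, Tariq, Isla — 9 in total.
No other element is forced below Maya by the given relations, so the count is 9.

9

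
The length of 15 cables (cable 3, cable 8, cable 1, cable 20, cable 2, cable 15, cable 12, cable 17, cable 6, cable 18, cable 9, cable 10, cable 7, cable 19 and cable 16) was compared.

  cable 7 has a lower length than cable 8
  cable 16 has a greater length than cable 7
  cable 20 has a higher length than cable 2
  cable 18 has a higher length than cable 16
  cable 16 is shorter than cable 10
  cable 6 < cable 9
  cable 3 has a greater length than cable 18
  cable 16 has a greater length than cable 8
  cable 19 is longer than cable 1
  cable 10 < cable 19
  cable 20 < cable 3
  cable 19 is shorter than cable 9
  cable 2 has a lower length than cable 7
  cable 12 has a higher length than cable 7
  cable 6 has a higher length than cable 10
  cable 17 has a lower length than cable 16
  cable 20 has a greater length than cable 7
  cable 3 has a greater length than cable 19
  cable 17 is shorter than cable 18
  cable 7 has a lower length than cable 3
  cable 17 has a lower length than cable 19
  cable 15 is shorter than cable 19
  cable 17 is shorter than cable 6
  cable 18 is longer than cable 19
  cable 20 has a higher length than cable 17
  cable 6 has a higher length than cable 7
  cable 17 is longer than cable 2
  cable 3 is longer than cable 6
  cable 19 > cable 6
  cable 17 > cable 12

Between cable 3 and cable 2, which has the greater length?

cable 3

cable 2 < cable 7 and cable 7 < cable 12 give cable 2 < cable 12.
With cable 12 < cable 17: cable 2 < cable 7 < cable 12 < cable 17.
With cable 17 < cable 16: cable 2 < cable 7 < cable 12 < cable 17 < cable 16.
Then cable 16 < cable 10 extends the chain to cable 10.
Then cable 10 < cable 6 extends the chain to cable 6.
Then cable 6 < cable 19 extends the chain to cable 19.
With cable 19 < cable 18: cable 2 < cable 7 < cable 12 < cable 17 < cable 16 < cable 10 < cable 6 < cable 19 < cable 18.
With cable 18 < cable 3: cable 2 < cable 7 < cable 12 < cable 17 < cable 16 < cable 10 < cable 6 < cable 19 < cable 18 < cable 3.
So cable 2 < cable 3; cable 3 is the longer of the two.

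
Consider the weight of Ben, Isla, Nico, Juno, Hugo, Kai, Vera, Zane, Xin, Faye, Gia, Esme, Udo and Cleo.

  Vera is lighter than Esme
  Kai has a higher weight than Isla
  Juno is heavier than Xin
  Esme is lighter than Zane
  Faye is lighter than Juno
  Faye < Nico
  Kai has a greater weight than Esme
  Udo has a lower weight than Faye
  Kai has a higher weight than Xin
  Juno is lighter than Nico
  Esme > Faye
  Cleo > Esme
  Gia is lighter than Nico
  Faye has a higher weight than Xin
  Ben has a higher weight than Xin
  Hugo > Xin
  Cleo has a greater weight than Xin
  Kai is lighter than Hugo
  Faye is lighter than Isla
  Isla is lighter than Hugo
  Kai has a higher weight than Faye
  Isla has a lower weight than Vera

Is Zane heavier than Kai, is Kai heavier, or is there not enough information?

undetermined

Following every chain through Kai: above Kai we get Hugo; below Kai we get Udo, Xin, Faye, Isla, Vera, Esme.
Zane is not reached, and no chain runs the other way from Zane to Kai.
So the given relations leave the order of Kai and Zane undetermined.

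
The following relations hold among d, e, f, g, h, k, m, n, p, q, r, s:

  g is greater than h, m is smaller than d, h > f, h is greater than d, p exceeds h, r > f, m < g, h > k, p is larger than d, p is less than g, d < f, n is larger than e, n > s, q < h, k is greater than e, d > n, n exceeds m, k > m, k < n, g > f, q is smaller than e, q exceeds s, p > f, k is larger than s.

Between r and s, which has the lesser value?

s

s < q and q < e give s < e.
With e < k: s < q < e < k.
With k < n: s < q < e < k < n.
Then n < d extends the chain to d.
Then d < f extends the chain to f.
Then f < r extends the chain to r.
So s < r; s is the smaller of the two.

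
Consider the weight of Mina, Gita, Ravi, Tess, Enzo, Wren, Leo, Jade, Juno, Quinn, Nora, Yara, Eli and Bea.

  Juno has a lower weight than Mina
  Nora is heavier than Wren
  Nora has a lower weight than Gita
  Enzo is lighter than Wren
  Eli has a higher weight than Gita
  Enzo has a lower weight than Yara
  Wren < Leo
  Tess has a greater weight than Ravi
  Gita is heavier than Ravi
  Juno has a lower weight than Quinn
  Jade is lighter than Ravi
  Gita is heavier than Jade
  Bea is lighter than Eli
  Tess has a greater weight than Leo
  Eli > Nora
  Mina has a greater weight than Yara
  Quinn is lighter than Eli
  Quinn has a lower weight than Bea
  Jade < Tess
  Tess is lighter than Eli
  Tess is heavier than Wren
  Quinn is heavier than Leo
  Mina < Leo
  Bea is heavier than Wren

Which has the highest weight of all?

Juno is not greatest since Juno < Mina; Enzo is not greatest since Enzo < Wren; Yara is not greatest since Yara < Mina; Mina is not greatest since Mina < Leo; Jade is not greatest since Jade < Ravi; Ravi is not greatest since Ravi < Gita; Wren is not greatest since Wren < Bea; Leo is not greatest since Leo < Quinn; Tess is not greatest since Tess < Eli; Quinn is not greatest since Quinn < Eli; Nora is not greatest since Nora < Gita; Gita is not greatest since Gita < Eli; Bea is not greatest since Bea < Eli.
Only Eli has nothing above it, so Eli is the highest weight.

Eli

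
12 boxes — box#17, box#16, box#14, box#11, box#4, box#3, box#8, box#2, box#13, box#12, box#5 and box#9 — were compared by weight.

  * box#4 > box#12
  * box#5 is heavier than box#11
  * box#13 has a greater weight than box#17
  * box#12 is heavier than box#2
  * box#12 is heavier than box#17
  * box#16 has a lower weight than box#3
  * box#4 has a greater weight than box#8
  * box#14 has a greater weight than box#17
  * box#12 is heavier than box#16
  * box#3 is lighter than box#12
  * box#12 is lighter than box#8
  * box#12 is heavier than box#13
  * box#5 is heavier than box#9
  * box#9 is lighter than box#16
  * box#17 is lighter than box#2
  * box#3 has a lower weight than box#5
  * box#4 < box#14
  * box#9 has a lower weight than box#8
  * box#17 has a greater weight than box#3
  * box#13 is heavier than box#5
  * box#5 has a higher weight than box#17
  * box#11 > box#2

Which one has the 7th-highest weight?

box#11

Piecing the relations together gives one ordering: box#9 < box#16 < box#3 < box#17 < box#2 < box#11 < box#5 < box#13 < box#12 < box#8 < box#4 < box#14.
The 7th largest is box#11.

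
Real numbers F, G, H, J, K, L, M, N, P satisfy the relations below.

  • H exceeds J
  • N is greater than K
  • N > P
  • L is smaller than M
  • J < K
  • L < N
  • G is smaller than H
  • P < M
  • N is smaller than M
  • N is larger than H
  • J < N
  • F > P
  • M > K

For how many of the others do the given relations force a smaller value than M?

From M the given relations immediately reach L, P, K, N.
From those, J, H — 6 in total.
From those, G — 7 in total.
Nothing else is reachable below M; 7 in all.

7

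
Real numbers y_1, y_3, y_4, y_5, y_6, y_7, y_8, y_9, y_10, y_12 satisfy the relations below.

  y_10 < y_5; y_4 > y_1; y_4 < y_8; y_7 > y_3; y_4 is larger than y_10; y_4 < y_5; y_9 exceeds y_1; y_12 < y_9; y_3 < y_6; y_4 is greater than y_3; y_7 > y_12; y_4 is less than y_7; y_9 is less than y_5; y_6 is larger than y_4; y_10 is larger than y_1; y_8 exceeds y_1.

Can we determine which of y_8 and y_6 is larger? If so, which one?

undetermined

Following every chain through y_6: below y_6 we get y_1, y_3, y_10, y_4.
y_8 is not reached, and no chain runs the other way from y_8 to y_6.
So the given relations leave the order of y_6 and y_8 undetermined.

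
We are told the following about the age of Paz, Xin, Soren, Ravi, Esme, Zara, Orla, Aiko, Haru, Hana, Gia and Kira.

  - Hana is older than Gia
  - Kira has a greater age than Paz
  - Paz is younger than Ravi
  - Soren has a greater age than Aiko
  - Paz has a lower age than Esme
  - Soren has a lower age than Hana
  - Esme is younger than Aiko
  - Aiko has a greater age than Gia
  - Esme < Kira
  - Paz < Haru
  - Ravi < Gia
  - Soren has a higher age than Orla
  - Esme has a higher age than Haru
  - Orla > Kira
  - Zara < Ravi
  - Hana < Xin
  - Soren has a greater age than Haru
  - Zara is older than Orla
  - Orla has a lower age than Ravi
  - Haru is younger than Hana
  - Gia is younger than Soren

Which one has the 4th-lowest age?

The consecutive relations fix a unique order: Paz < Haru < Esme < Kira < Orla < Zara < Ravi < Gia < Aiko < Soren < Hana < Xin.
Counting 4 from the smallest end gives Kira.

Kira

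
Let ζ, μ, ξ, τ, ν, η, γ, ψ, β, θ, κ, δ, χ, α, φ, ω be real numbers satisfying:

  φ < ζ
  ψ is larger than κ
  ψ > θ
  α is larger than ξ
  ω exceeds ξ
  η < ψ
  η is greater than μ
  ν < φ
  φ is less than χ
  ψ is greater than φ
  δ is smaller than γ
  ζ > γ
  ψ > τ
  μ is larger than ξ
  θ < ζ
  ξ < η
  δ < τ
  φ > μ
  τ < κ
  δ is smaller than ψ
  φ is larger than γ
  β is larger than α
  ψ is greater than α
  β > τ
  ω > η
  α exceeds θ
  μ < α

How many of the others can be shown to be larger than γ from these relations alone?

4

The elements the relations force above γ are φ, χ, ζ, ψ — no chain reaches any other.
That is 4.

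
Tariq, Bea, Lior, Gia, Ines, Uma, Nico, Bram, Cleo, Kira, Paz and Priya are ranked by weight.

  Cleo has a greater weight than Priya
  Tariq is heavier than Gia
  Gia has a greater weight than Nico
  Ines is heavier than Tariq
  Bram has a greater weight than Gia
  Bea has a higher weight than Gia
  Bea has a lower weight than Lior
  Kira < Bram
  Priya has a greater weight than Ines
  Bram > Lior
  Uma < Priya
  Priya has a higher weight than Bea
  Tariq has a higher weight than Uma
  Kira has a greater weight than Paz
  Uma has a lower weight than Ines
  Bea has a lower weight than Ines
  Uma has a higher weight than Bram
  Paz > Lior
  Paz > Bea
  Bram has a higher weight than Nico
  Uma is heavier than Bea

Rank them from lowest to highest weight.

Nico < Gia < Bea < Lior < Paz < Kira < Bram < Uma < Tariq < Ines < Priya < Cleo

Nothing is placed below Nico, so it is least; from there Nico < Gia; Gia < Bea; Bea < Lior; Lior < Paz; Paz < Kira; Kira < Bram; Bram < Uma; Uma < Tariq; Tariq < Ines; Ines < Priya; Priya < Cleo, each given directly.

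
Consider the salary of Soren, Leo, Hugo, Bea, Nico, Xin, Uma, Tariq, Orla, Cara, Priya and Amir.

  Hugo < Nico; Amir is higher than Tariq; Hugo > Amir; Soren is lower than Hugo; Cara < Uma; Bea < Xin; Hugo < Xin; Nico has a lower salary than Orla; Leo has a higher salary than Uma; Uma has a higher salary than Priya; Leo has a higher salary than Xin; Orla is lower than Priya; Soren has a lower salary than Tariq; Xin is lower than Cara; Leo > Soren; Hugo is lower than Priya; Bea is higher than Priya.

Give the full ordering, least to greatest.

Soren < Tariq < Amir < Hugo < Nico < Orla < Priya < Bea < Xin < Cara < Uma < Leo

Each adjacent pair is fixed by a given relation: Soren < Tariq; Tariq < Amir; Amir < Hugo; Hugo < Nico; Nico < Orla; Orla < Priya; Priya < Bea; Bea < Xin; Xin < Cara; Cara < Uma; Uma < Leo. Chaining them end to end gives the full order.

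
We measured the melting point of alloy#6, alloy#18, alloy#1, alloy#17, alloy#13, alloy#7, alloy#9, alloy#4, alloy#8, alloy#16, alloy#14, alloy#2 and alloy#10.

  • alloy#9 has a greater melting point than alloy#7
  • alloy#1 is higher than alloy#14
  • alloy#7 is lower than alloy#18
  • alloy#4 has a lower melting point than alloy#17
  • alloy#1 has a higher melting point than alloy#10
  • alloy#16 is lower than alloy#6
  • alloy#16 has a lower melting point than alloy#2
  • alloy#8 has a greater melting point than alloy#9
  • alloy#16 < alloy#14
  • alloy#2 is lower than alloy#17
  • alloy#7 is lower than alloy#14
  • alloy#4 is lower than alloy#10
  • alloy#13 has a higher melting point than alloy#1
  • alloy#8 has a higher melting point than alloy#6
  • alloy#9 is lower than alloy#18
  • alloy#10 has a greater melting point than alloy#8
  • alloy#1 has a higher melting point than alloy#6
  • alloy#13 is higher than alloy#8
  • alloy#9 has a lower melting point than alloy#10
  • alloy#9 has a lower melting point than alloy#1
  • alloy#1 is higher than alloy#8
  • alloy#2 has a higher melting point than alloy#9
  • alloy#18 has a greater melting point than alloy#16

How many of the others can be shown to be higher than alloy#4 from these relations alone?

The elements the relations force above alloy#4 are alloy#10, alloy#17, alloy#1, alloy#13 — no chain reaches any other.
That is 4.

4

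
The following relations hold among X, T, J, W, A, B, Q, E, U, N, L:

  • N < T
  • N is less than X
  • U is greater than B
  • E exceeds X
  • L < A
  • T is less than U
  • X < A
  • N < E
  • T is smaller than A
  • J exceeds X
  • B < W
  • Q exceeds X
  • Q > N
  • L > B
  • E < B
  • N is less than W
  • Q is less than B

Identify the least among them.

N

Chaining upward from N: directly above it, X, Q, E, W, T; then J, B, U, A; then L.
That covers every other element, and nothing is given below N, so N is the least.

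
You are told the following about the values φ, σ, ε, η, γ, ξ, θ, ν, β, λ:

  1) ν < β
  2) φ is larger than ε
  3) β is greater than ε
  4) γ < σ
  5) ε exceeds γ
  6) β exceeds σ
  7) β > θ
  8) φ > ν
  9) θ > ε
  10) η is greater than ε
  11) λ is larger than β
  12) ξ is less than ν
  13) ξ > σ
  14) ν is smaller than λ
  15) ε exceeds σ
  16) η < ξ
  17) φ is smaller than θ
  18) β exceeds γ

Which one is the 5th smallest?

ξ

Chaining the given pairs: γ < σ < ε < η < ξ < ν < φ < θ < β < λ.
The 5th smallest is ξ.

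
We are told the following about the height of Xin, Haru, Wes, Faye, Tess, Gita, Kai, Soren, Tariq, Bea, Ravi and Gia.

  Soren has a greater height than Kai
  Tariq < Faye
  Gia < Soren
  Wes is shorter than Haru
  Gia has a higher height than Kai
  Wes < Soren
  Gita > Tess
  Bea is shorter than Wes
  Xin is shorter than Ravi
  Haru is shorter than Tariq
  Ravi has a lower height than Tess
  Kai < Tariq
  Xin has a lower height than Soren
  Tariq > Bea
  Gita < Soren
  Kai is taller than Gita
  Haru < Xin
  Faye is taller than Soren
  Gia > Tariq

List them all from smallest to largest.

Each adjacent pair is fixed by a given relation: Bea < Wes; Wes < Haru; Haru < Xin; Xin < Ravi; Ravi < Tess; Tess < Gita; Gita < Kai; Kai < Tariq; Tariq < Gia; Gia < Soren; Soren < Faye. Chaining them end to end gives the full order.

Bea < Wes < Haru < Xin < Ravi < Tess < Gita < Kai < Tariq < Gia < Soren < Faye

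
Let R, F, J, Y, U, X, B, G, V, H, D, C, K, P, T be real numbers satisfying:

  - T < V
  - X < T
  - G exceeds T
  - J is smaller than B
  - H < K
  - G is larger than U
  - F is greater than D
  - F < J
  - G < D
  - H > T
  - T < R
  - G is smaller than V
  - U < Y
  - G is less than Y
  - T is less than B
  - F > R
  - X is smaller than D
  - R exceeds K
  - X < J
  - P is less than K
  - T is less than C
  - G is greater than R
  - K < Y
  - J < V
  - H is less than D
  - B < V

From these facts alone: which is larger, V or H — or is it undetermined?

V

H < K and K < R give H < R.
With R < G: H < K < R < G.
With G < D: H < K < R < G < D.
Then D < F extends the chain to F.
With F < J: H < K < R < G < D < F < J.
Then J < B extends the chain to B.
Then B < V extends the chain to V.
So V is larger.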